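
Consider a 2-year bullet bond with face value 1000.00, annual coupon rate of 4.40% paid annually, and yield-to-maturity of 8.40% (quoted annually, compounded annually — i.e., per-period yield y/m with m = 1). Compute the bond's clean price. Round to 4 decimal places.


Answer: Price = 929.0587

Derivation:
Coupon per period c = face * coupon_rate / m = 44.000000
Periods per year m = 1; per-period yield y/m = 0.084000
Number of cashflows N = 2
Cashflows (t years, CF_t, discount factor 1/(1+y/m)^(m*t), PV):
  t = 1.0000: CF_t = 44.000000, DF = 0.922509, PV = 40.590406
  t = 2.0000: CF_t = 1044.000000, DF = 0.851023, PV = 888.468294
Price P = sum_t PV_t = 929.058700


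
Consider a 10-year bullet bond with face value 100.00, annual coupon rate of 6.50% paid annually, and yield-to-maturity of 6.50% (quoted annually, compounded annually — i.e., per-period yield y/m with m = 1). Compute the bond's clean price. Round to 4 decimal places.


Coupon per period c = face * coupon_rate / m = 6.500000
Periods per year m = 1; per-period yield y/m = 0.065000
Number of cashflows N = 10
Cashflows (t years, CF_t, discount factor 1/(1+y/m)^(m*t), PV):
  t = 1.0000: CF_t = 6.500000, DF = 0.938967, PV = 6.103286
  t = 2.0000: CF_t = 6.500000, DF = 0.881659, PV = 5.730785
  t = 3.0000: CF_t = 6.500000, DF = 0.827849, PV = 5.381019
  t = 4.0000: CF_t = 6.500000, DF = 0.777323, PV = 5.052600
  t = 5.0000: CF_t = 6.500000, DF = 0.729881, PV = 4.744225
  t = 6.0000: CF_t = 6.500000, DF = 0.685334, PV = 4.454672
  t = 7.0000: CF_t = 6.500000, DF = 0.643506, PV = 4.182790
  t = 8.0000: CF_t = 6.500000, DF = 0.604231, PV = 3.927503
  t = 9.0000: CF_t = 6.500000, DF = 0.567353, PV = 3.687796
  t = 10.0000: CF_t = 106.500000, DF = 0.532726, PV = 56.735323
Price P = sum_t PV_t = 100.000000

Answer: Price = 100.0000


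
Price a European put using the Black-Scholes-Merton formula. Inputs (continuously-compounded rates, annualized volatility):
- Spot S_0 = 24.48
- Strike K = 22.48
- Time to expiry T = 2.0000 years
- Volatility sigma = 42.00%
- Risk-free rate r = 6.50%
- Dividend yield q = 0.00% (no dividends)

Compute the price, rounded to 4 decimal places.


Answer: Price = 3.1169

Derivation:
d1 = (ln(S/K) + (r - q + 0.5*sigma^2) * T) / (sigma * sqrt(T)) = 0.65934413
d2 = d1 - sigma * sqrt(T) = 0.06537443
exp(-rT) = 0.87809543; exp(-qT) = 1.00000000
P = K * exp(-rT) * N(-d2) - S_0 * exp(-qT) * N(-d1)
N(-d1) = 0.25483741; N(-d2) = 0.47393794
P = 22.4800 * 0.87809543 * 0.47393794 - 24.4800 * 1.00000000 * 0.25483741 = 3.1169


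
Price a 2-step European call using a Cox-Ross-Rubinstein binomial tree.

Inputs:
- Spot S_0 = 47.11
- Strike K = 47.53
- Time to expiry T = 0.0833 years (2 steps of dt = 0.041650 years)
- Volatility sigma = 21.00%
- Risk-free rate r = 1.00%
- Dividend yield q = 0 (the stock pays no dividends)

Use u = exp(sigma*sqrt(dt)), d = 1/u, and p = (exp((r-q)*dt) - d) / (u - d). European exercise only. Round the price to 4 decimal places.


dt = T/N = 0.041650
u = exp(sigma*sqrt(dt)) = 1.043789; d = 1/u = 0.958048
p = (exp((r-q)*dt) - d) / (u - d) = 0.494146
Discount per step: exp(-r*dt) = 0.999584
Stock lattice S(k, i) with i counting down-moves:
  k=0: S(0,0) = 47.1100
  k=1: S(1,0) = 49.1729; S(1,1) = 45.1336
  k=2: S(2,0) = 51.3261; S(2,1) = 47.1100; S(2,2) = 43.2402
Terminal payoffs V(N, i) = max(S_T - K, 0):
  V(2,0) = 3.796146; V(2,1) = 0.000000; V(2,2) = 0.000000
Backward induction: V(k, i) = exp(-r*dt) * [p * V(k+1, i) + (1-p) * V(k+1, i+1)].
  V(1,0) = exp(-r*dt) * [p*3.796146 + (1-p)*0.000000] = 1.875069
  V(1,1) = exp(-r*dt) * [p*0.000000 + (1-p)*0.000000] = 0.000000
  V(0,0) = exp(-r*dt) * [p*1.875069 + (1-p)*0.000000] = 0.926172

Answer: Price = V(0,0) = 0.9262


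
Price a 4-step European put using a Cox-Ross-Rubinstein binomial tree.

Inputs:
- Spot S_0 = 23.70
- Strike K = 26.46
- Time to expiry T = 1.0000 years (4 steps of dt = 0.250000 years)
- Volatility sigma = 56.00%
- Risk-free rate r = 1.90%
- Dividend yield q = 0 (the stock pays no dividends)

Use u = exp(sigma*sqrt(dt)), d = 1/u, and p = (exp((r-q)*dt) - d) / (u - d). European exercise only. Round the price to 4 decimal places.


dt = T/N = 0.250000
u = exp(sigma*sqrt(dt)) = 1.323130; d = 1/u = 0.755784
p = (exp((r-q)*dt) - d) / (u - d) = 0.438846
Discount per step: exp(-r*dt) = 0.995261
Stock lattice S(k, i) with i counting down-moves:
  k=0: S(0,0) = 23.7000
  k=1: S(1,0) = 31.3582; S(1,1) = 17.9121
  k=2: S(2,0) = 41.4909; S(2,1) = 23.7000; S(2,2) = 13.5377
  k=3: S(3,0) = 54.8979; S(3,1) = 31.3582; S(3,2) = 17.9121; S(3,3) = 10.2315
  k=4: S(4,0) = 72.6370; S(4,1) = 41.4909; S(4,2) = 23.7000; S(4,3) = 13.5377; S(4,4) = 7.7328
Terminal payoffs V(N, i) = max(K - S_T, 0):
  V(4,0) = 0.000000; V(4,1) = 0.000000; V(4,2) = 2.760000; V(4,3) = 12.922345; V(4,4) = 18.727169
Backward induction: V(k, i) = exp(-r*dt) * [p * V(k+1, i) + (1-p) * V(k+1, i+1)].
  V(3,0) = exp(-r*dt) * [p*0.000000 + (1-p)*0.000000] = 0.000000
  V(3,1) = exp(-r*dt) * [p*0.000000 + (1-p)*2.760000] = 1.541446
  V(3,2) = exp(-r*dt) * [p*2.760000 + (1-p)*12.922345] = 8.422538
  V(3,3) = exp(-r*dt) * [p*12.922345 + (1-p)*18.727169] = 16.103074
  V(2,0) = exp(-r*dt) * [p*0.000000 + (1-p)*1.541446] = 0.860889
  V(2,1) = exp(-r*dt) * [p*1.541446 + (1-p)*8.422538] = 5.377196
  V(2,2) = exp(-r*dt) * [p*8.422538 + (1-p)*16.103074] = 12.672165
  V(1,0) = exp(-r*dt) * [p*0.860889 + (1-p)*5.377196] = 3.379144
  V(1,1) = exp(-r*dt) * [p*5.377196 + (1-p)*12.672165] = 9.425918
  V(0,0) = exp(-r*dt) * [p*3.379144 + (1-p)*9.425918] = 6.740223

Answer: Price = V(0,0) = 6.7402


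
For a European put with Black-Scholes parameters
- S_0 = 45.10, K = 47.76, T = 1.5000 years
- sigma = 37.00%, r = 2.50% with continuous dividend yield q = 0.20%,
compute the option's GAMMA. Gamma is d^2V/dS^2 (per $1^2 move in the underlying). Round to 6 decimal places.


Answer: Gamma = 0.019162

Derivation:
d1 = 0.1762502262; d2 = -0.2769053762
phi(d1) = 0.3927937538; exp(-qT) = 0.9970044955; exp(-rT) = 0.9631944177
Gamma = exp(-qT) * phi(d1) / (S * sigma * sqrt(T)) = 0.9970044955 * 0.3927937538 / (45.1000 * 0.3700 * 1.2247448714) = 0.019162


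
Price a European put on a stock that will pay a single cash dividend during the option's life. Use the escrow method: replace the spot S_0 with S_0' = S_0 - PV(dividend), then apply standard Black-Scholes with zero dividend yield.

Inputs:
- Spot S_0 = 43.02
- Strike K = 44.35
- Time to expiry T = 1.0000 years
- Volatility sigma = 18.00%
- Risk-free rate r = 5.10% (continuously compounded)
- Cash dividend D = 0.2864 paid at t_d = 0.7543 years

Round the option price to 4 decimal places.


Answer: Price = 2.7534

Derivation:
PV(D) = D * exp(-r * t_d) = 0.2864 * 0.96226125 = 0.27559162
S_0' = S_0 - PV(D) = 43.0200 - 0.27559162 = 42.74440838
d1 = (ln(S_0'/K) + (r + sigma^2/2)*T) / (sigma*sqrt(T)) = 0.16847600
d2 = d1 - sigma*sqrt(T) = -0.01152400
exp(-rT) = 0.95027867
N(-d1) = 0.43310441; N(-d2) = 0.50459731
P = K * exp(-rT) * N(-d2) - S_0' * N(-d1) = 44.3500 * 0.95027867 * 0.50459731 - 42.74440838 * 0.43310441 = 2.7534


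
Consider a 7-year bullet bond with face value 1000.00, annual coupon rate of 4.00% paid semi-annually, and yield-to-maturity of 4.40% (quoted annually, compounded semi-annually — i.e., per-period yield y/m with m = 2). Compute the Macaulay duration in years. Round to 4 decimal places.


Answer: Macaulay duration = 6.1619 years

Derivation:
Coupon per period c = face * coupon_rate / m = 20.000000
Periods per year m = 2; per-period yield y/m = 0.022000
Number of cashflows N = 14
Cashflows (t years, CF_t, discount factor 1/(1+y/m)^(m*t), PV):
  t = 0.5000: CF_t = 20.000000, DF = 0.978474, PV = 19.569472
  t = 1.0000: CF_t = 20.000000, DF = 0.957411, PV = 19.148211
  t = 1.5000: CF_t = 20.000000, DF = 0.936801, PV = 18.736019
  t = 2.0000: CF_t = 20.000000, DF = 0.916635, PV = 18.332699
  t = 2.5000: CF_t = 20.000000, DF = 0.896903, PV = 17.938062
  t = 3.0000: CF_t = 20.000000, DF = 0.877596, PV = 17.551920
  t = 3.5000: CF_t = 20.000000, DF = 0.858704, PV = 17.174090
  t = 4.0000: CF_t = 20.000000, DF = 0.840220, PV = 16.804393
  t = 4.5000: CF_t = 20.000000, DF = 0.822133, PV = 16.442655
  t = 5.0000: CF_t = 20.000000, DF = 0.804435, PV = 16.088703
  t = 5.5000: CF_t = 20.000000, DF = 0.787119, PV = 15.742371
  t = 6.0000: CF_t = 20.000000, DF = 0.770175, PV = 15.403494
  t = 6.5000: CF_t = 20.000000, DF = 0.753596, PV = 15.071912
  t = 7.0000: CF_t = 1020.000000, DF = 0.737373, PV = 752.120854
Price P = sum_t PV_t = 976.124853
Macaulay numerator sum_t t * PV_t:
  t * PV_t at t = 0.5000: 9.784736
  t * PV_t at t = 1.0000: 19.148211
  t * PV_t at t = 1.5000: 28.104028
  t * PV_t at t = 2.0000: 36.665398
  t * PV_t at t = 2.5000: 44.845155
  t * PV_t at t = 3.0000: 52.655759
  t * PV_t at t = 3.5000: 60.109314
  t * PV_t at t = 4.0000: 67.217572
  t * PV_t at t = 4.5000: 73.991946
  t * PV_t at t = 5.0000: 80.443516
  t * PV_t at t = 5.5000: 86.583040
  t * PV_t at t = 6.0000: 92.420964
  t * PV_t at t = 6.5000: 97.967428
  t * PV_t at t = 7.0000: 5264.845979
Macaulay duration D = (sum_t t * PV_t) / P = 6014.783045 / 976.124853 = 6.161899


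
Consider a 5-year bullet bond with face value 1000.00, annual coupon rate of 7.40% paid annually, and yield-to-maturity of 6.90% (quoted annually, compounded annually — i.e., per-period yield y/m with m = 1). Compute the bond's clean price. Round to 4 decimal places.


Coupon per period c = face * coupon_rate / m = 74.000000
Periods per year m = 1; per-period yield y/m = 0.069000
Number of cashflows N = 5
Cashflows (t years, CF_t, discount factor 1/(1+y/m)^(m*t), PV):
  t = 1.0000: CF_t = 74.000000, DF = 0.935454, PV = 69.223573
  t = 2.0000: CF_t = 74.000000, DF = 0.875074, PV = 64.755448
  t = 3.0000: CF_t = 74.000000, DF = 0.818591, PV = 60.575723
  t = 4.0000: CF_t = 74.000000, DF = 0.765754, PV = 56.665784
  t = 5.0000: CF_t = 1074.000000, DF = 0.716327, PV = 769.335469
Price P = sum_t PV_t = 1020.555996

Answer: Price = 1020.5560


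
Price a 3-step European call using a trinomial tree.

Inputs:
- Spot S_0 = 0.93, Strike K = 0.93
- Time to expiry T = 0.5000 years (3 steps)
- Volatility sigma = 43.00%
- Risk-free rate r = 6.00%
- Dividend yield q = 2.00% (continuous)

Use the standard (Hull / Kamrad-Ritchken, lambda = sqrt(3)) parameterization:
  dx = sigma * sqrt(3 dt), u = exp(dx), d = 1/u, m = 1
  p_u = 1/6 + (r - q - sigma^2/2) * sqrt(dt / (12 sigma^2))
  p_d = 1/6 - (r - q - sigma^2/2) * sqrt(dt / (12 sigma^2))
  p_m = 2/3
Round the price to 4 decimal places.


dt = T/N = 0.166667; dx = sigma*sqrt(3*dt) = 0.304056
u = exp(dx) = 1.355345; d = 1/u = 0.737820
p_u = 0.152292, p_m = 0.666667, p_d = 0.181042
Discount per step: exp(-r*dt) = 0.990050
Stock lattice S(k, j) with j the centered position index:
  k=0: S(0,+0) = 0.9300
  k=1: S(1,-1) = 0.6862; S(1,+0) = 0.9300; S(1,+1) = 1.2605
  k=2: S(2,-2) = 0.5063; S(2,-1) = 0.6862; S(2,+0) = 0.9300; S(2,+1) = 1.2605; S(2,+2) = 1.7084
  k=3: S(3,-3) = 0.3735; S(3,-2) = 0.5063; S(3,-1) = 0.6862; S(3,+0) = 0.9300; S(3,+1) = 1.2605; S(3,+2) = 1.7084; S(3,+3) = 2.3154
Terminal payoffs V(N, j) = max(S_T - K, 0):
  V(3,-3) = 0.000000; V(3,-2) = 0.000000; V(3,-1) = 0.000000; V(3,+0) = 0.000000; V(3,+1) = 0.330471; V(3,+2) = 0.778372; V(3,+3) = 1.385434
Backward induction: V(k, j) = exp(-r*dt) * [p_u * V(k+1, j+1) + p_m * V(k+1, j) + p_d * V(k+1, j-1)]
  V(2,-2) = exp(-r*dt) * [p_u*0.000000 + p_m*0.000000 + p_d*0.000000] = 0.000000
  V(2,-1) = exp(-r*dt) * [p_u*0.000000 + p_m*0.000000 + p_d*0.000000] = 0.000000
  V(2,+0) = exp(-r*dt) * [p_u*0.330471 + p_m*0.000000 + p_d*0.000000] = 0.049827
  V(2,+1) = exp(-r*dt) * [p_u*0.778372 + p_m*0.330471 + p_d*0.000000] = 0.335482
  V(2,+2) = exp(-r*dt) * [p_u*1.385434 + p_m*0.778372 + p_d*0.330471] = 0.781876
  V(1,-1) = exp(-r*dt) * [p_u*0.049827 + p_m*0.000000 + p_d*0.000000] = 0.007513
  V(1,+0) = exp(-r*dt) * [p_u*0.335482 + p_m*0.049827 + p_d*0.000000] = 0.083470
  V(1,+1) = exp(-r*dt) * [p_u*0.781876 + p_m*0.335482 + p_d*0.049827] = 0.348248
  V(0,+0) = exp(-r*dt) * [p_u*0.348248 + p_m*0.083470 + p_d*0.007513] = 0.108947

Answer: Price = V(0,0) = 0.1089


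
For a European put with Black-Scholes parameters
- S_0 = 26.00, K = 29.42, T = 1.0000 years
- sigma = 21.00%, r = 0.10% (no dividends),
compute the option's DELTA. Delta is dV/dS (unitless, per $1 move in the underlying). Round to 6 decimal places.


Answer: Delta = -0.683926

Derivation:
d1 = -0.4787056055; d2 = -0.6887056055
phi(d1) = 0.3557531948; exp(-qT) = 1.0000000000; exp(-rT) = 0.9990004998
N(-d1) = 0.6839259613
Delta = -exp(-qT) * N(-d1) = -1.0000000000 * 0.6839259613 = -0.683926


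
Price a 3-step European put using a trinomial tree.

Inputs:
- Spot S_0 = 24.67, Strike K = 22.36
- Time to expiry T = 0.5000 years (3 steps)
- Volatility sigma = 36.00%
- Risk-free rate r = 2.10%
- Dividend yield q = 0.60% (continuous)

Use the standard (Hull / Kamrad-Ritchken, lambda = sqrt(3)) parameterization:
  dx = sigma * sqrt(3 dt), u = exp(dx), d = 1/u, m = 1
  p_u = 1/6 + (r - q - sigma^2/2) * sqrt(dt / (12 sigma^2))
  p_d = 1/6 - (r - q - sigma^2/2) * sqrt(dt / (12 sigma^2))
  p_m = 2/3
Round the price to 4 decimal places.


Answer: Price = V(0,0) = 1.3941

Derivation:
dt = T/N = 0.166667; dx = sigma*sqrt(3*dt) = 0.254558
u = exp(dx) = 1.289892; d = 1/u = 0.775259
p_u = 0.150364, p_m = 0.666667, p_d = 0.182969
Discount per step: exp(-r*dt) = 0.996506
Stock lattice S(k, j) with j the centered position index:
  k=0: S(0,+0) = 24.6700
  k=1: S(1,-1) = 19.1256; S(1,+0) = 24.6700; S(1,+1) = 31.8216
  k=2: S(2,-2) = 14.8273; S(2,-1) = 19.1256; S(2,+0) = 24.6700; S(2,+1) = 31.8216; S(2,+2) = 41.0465
  k=3: S(3,-3) = 11.4950; S(3,-2) = 14.8273; S(3,-1) = 19.1256; S(3,+0) = 24.6700; S(3,+1) = 31.8216; S(3,+2) = 41.0465; S(3,+3) = 52.9455
Terminal payoffs V(N, j) = max(K - S_T, 0):
  V(3,-3) = 10.864995; V(3,-2) = 7.532686; V(3,-1) = 3.234367; V(3,+0) = 0.000000; V(3,+1) = 0.000000; V(3,+2) = 0.000000; V(3,+3) = 0.000000
Backward induction: V(k, j) = exp(-r*dt) * [p_u * V(k+1, j+1) + p_m * V(k+1, j) + p_d * V(k+1, j-1)]
  V(2,-2) = exp(-r*dt) * [p_u*3.234367 + p_m*7.532686 + p_d*10.864995] = 7.469894
  V(2,-1) = exp(-r*dt) * [p_u*0.000000 + p_m*3.234367 + p_d*7.532686] = 3.522146
  V(2,+0) = exp(-r*dt) * [p_u*0.000000 + p_m*0.000000 + p_d*3.234367] = 0.589723
  V(2,+1) = exp(-r*dt) * [p_u*0.000000 + p_m*0.000000 + p_d*0.000000] = 0.000000
  V(2,+2) = exp(-r*dt) * [p_u*0.000000 + p_m*0.000000 + p_d*0.000000] = 0.000000
  V(1,-1) = exp(-r*dt) * [p_u*0.589723 + p_m*3.522146 + p_d*7.469894] = 3.790244
  V(1,+0) = exp(-r*dt) * [p_u*0.000000 + p_m*0.589723 + p_d*3.522146] = 1.033968
  V(1,+1) = exp(-r*dt) * [p_u*0.000000 + p_m*0.000000 + p_d*0.589723] = 0.107524
  V(0,+0) = exp(-r*dt) * [p_u*0.107524 + p_m*1.033968 + p_d*3.790244] = 1.394091


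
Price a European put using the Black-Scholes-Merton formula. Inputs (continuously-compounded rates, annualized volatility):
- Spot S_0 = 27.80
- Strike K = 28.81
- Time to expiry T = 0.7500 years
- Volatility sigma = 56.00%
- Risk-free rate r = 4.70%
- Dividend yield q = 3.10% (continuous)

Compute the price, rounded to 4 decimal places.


Answer: Price = 5.5980

Derivation:
d1 = (ln(S/K) + (r - q + 0.5*sigma^2) * T) / (sigma * sqrt(T)) = 0.19364631
d2 = d1 - sigma * sqrt(T) = -0.29132791
exp(-rT) = 0.96536405; exp(-qT) = 0.97701820
P = K * exp(-rT) * N(-d2) - S_0 * exp(-qT) * N(-d1)
N(-d1) = 0.42322642; N(-d2) = 0.61459973
P = 28.8100 * 0.96536405 * 0.61459973 - 27.8000 * 0.97701820 * 0.42322642 = 5.5980


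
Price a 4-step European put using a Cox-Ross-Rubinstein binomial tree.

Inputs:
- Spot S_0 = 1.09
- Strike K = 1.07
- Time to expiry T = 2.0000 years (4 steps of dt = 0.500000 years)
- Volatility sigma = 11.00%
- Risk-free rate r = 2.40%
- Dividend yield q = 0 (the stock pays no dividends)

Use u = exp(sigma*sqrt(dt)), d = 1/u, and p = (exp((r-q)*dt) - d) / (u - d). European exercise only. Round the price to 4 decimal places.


dt = T/N = 0.500000
u = exp(sigma*sqrt(dt)) = 1.080887; d = 1/u = 0.925166
p = (exp((r-q)*dt) - d) / (u - d) = 0.558090
Discount per step: exp(-r*dt) = 0.988072
Stock lattice S(k, i) with i counting down-moves:
  k=0: S(0,0) = 1.0900
  k=1: S(1,0) = 1.1782; S(1,1) = 1.0084
  k=2: S(2,0) = 1.2735; S(2,1) = 1.0900; S(2,2) = 0.9330
  k=3: S(3,0) = 1.3765; S(3,1) = 1.1782; S(3,2) = 1.0084; S(3,3) = 0.8631
  k=4: S(4,0) = 1.4878; S(4,1) = 1.2735; S(4,2) = 1.0900; S(4,3) = 0.9330; S(4,4) = 0.7986
Terminal payoffs V(N, i) = max(K - S_T, 0):
  V(4,0) = 0.000000; V(4,1) = 0.000000; V(4,2) = 0.000000; V(4,3) = 0.137033; V(4,4) = 0.271443
Backward induction: V(k, i) = exp(-r*dt) * [p * V(k+1, i) + (1-p) * V(k+1, i+1)].
  V(3,0) = exp(-r*dt) * [p*0.000000 + (1-p)*0.000000] = 0.000000
  V(3,1) = exp(-r*dt) * [p*0.000000 + (1-p)*0.000000] = 0.000000
  V(3,2) = exp(-r*dt) * [p*0.000000 + (1-p)*0.137033] = 0.059834
  V(3,3) = exp(-r*dt) * [p*0.137033 + (1-p)*0.271443] = 0.194087
  V(2,0) = exp(-r*dt) * [p*0.000000 + (1-p)*0.000000] = 0.000000
  V(2,1) = exp(-r*dt) * [p*0.000000 + (1-p)*0.059834] = 0.026126
  V(2,2) = exp(-r*dt) * [p*0.059834 + (1-p)*0.194087] = 0.117741
  V(1,0) = exp(-r*dt) * [p*0.000000 + (1-p)*0.026126] = 0.011408
  V(1,1) = exp(-r*dt) * [p*0.026126 + (1-p)*0.117741] = 0.065817
  V(0,0) = exp(-r*dt) * [p*0.011408 + (1-p)*0.065817] = 0.035029

Answer: Price = V(0,0) = 0.0350


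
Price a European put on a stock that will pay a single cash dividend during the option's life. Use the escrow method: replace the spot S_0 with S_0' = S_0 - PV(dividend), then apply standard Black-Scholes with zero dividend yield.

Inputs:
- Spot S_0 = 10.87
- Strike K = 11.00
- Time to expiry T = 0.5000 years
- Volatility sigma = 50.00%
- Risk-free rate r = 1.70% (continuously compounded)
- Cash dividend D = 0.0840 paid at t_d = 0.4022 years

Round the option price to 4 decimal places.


PV(D) = D * exp(-r * t_d) = 0.0840 * 0.99318592 = 0.08342762
S_0' = S_0 - PV(D) = 10.8700 - 0.08342762 = 10.78657238
d1 = (ln(S_0'/K) + (r + sigma^2/2)*T) / (sigma*sqrt(T)) = 0.14540036
d2 = d1 - sigma*sqrt(T) = -0.20815303
exp(-rT) = 0.99153602
N(-d1) = 0.44219739; N(-d2) = 0.58244526
P = K * exp(-rT) * N(-d2) - S_0' * N(-d1) = 11.0000 * 0.99153602 * 0.58244526 - 10.78657238 * 0.44219739 = 1.5829

Answer: Price = 1.5829


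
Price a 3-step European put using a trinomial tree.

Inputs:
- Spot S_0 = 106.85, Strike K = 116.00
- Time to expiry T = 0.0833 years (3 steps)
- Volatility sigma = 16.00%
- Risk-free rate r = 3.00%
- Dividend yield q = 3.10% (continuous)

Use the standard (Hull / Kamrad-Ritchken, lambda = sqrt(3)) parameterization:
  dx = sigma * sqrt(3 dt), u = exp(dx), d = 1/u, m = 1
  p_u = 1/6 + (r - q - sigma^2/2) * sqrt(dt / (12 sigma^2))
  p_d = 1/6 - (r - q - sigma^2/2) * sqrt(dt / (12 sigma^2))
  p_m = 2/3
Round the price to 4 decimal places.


dt = T/N = 0.027767; dx = sigma*sqrt(3*dt) = 0.046179
u = exp(dx) = 1.047262; d = 1/u = 0.954871
p_u = 0.162518, p_m = 0.666667, p_d = 0.170816
Discount per step: exp(-r*dt) = 0.999167
Stock lattice S(k, j) with j the centered position index:
  k=0: S(0,+0) = 106.8500
  k=1: S(1,-1) = 102.0280; S(1,+0) = 106.8500; S(1,+1) = 111.8999
  k=2: S(2,-2) = 97.4236; S(2,-1) = 102.0280; S(2,+0) = 106.8500; S(2,+1) = 111.8999; S(2,+2) = 117.1885
  k=3: S(3,-3) = 93.0270; S(3,-2) = 97.4236; S(3,-1) = 102.0280; S(3,+0) = 106.8500; S(3,+1) = 111.8999; S(3,+2) = 117.1885; S(3,+3) = 122.7270
Terminal payoffs V(N, j) = max(K - S_T, 0):
  V(3,-3) = 22.973013; V(3,-2) = 18.576406; V(3,-1) = 13.972009; V(3,+0) = 9.150000; V(3,+1) = 4.100095; V(3,+2) = 0.000000; V(3,+3) = 0.000000
Backward induction: V(k, j) = exp(-r*dt) * [p_u * V(k+1, j+1) + p_m * V(k+1, j) + p_d * V(k+1, j-1)]
  V(2,-2) = exp(-r*dt) * [p_u*13.972009 + p_m*18.576406 + p_d*22.973013] = 18.563649
  V(2,-1) = exp(-r*dt) * [p_u*9.150000 + p_m*13.972009 + p_d*18.576406] = 13.963213
  V(2,+0) = exp(-r*dt) * [p_u*4.100095 + p_m*9.150000 + p_d*13.972009] = 9.145353
  V(2,+1) = exp(-r*dt) * [p_u*0.000000 + p_m*4.100095 + p_d*9.150000] = 4.292782
  V(2,+2) = exp(-r*dt) * [p_u*0.000000 + p_m*0.000000 + p_d*4.100095] = 0.699777
  V(1,-1) = exp(-r*dt) * [p_u*9.145353 + p_m*13.963213 + p_d*18.563649] = 13.954422
  V(1,+0) = exp(-r*dt) * [p_u*4.292782 + p_m*9.145353 + p_d*13.963213] = 9.172046
  V(1,+1) = exp(-r*dt) * [p_u*0.699777 + p_m*4.292782 + p_d*9.145353] = 4.533971
  V(0,+0) = exp(-r*dt) * [p_u*4.533971 + p_m*9.172046 + p_d*13.954422] = 9.227491

Answer: Price = V(0,0) = 9.2275


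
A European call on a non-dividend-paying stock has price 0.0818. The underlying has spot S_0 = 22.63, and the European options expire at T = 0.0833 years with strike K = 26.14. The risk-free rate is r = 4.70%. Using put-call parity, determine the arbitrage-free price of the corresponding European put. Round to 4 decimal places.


Put-call parity: C - P = S_0 * exp(-qT) - K * exp(-rT).
S_0 * exp(-qT) = 22.6300 * 1.00000000 = 22.63000000
K * exp(-rT) = 26.1400 * 0.99609255 = 26.03785936
P = C - S*exp(-qT) + K*exp(-rT)
P = 0.0818 - 22.63000000 + 26.03785936 = 3.4897

Answer: Put price = 3.4897


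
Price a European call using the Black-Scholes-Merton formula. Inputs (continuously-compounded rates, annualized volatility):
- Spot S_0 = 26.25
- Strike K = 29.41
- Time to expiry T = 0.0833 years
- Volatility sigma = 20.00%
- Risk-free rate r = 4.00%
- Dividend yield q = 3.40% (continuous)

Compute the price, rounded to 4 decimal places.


d1 = (ln(S/K) + (r - q + 0.5*sigma^2) * T) / (sigma * sqrt(T)) = -1.93167435
d2 = d1 - sigma * sqrt(T) = -1.98939783
exp(-rT) = 0.99667354; exp(-qT) = 0.99717181
C = S_0 * exp(-qT) * N(d1) - K * exp(-rT) * N(d2)
N(d1) = 0.02669986; N(d2) = 0.02332865
C = 26.2500 * 0.99717181 * 0.02669986 - 29.4100 * 0.99667354 * 0.02332865 = 0.0151

Answer: Price = 0.0151


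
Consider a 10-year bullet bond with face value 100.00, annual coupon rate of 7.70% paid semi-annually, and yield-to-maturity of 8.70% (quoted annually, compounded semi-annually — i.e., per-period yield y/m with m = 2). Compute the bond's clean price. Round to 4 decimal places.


Answer: Price = 93.4107

Derivation:
Coupon per period c = face * coupon_rate / m = 3.850000
Periods per year m = 2; per-period yield y/m = 0.043500
Number of cashflows N = 20
Cashflows (t years, CF_t, discount factor 1/(1+y/m)^(m*t), PV):
  t = 0.5000: CF_t = 3.850000, DF = 0.958313, PV = 3.689506
  t = 1.0000: CF_t = 3.850000, DF = 0.918365, PV = 3.535703
  t = 1.5000: CF_t = 3.850000, DF = 0.880081, PV = 3.388312
  t = 2.0000: CF_t = 3.850000, DF = 0.843393, PV = 3.247065
  t = 2.5000: CF_t = 3.850000, DF = 0.808235, PV = 3.111705
  t = 3.0000: CF_t = 3.850000, DF = 0.774543, PV = 2.981989
  t = 3.5000: CF_t = 3.850000, DF = 0.742254, PV = 2.857680
  t = 4.0000: CF_t = 3.850000, DF = 0.711312, PV = 2.738553
  t = 4.5000: CF_t = 3.850000, DF = 0.681660, PV = 2.624392
  t = 5.0000: CF_t = 3.850000, DF = 0.653244, PV = 2.514990
  t = 5.5000: CF_t = 3.850000, DF = 0.626013, PV = 2.410148
  t = 6.0000: CF_t = 3.850000, DF = 0.599916, PV = 2.309677
  t = 6.5000: CF_t = 3.850000, DF = 0.574908, PV = 2.213395
  t = 7.0000: CF_t = 3.850000, DF = 0.550942, PV = 2.121126
  t = 7.5000: CF_t = 3.850000, DF = 0.527975, PV = 2.032703
  t = 8.0000: CF_t = 3.850000, DF = 0.505965, PV = 1.947966
  t = 8.5000: CF_t = 3.850000, DF = 0.484873, PV = 1.866762
  t = 9.0000: CF_t = 3.850000, DF = 0.464661, PV = 1.788943
  t = 9.5000: CF_t = 3.850000, DF = 0.445290, PV = 1.714368
  t = 10.0000: CF_t = 103.850000, DF = 0.426728, PV = 44.315682
Price P = sum_t PV_t = 93.410664


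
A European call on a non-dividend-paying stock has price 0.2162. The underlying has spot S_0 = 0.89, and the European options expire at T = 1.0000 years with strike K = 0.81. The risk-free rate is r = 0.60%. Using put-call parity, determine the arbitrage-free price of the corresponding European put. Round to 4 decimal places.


Answer: Put price = 0.1314

Derivation:
Put-call parity: C - P = S_0 * exp(-qT) - K * exp(-rT).
S_0 * exp(-qT) = 0.8900 * 1.00000000 = 0.89000000
K * exp(-rT) = 0.8100 * 0.99401796 = 0.80515455
P = C - S*exp(-qT) + K*exp(-rT)
P = 0.2162 - 0.89000000 + 0.80515455 = 0.1314


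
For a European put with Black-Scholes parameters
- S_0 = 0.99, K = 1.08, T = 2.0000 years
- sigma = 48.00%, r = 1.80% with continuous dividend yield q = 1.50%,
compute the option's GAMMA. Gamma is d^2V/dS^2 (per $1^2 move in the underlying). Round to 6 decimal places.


Answer: Gamma = 0.562307

Derivation:
d1 = 0.2200702258; d2 = -0.4587522842
phi(d1) = 0.3893977418; exp(-qT) = 0.9704455335; exp(-rT) = 0.9646402935
Gamma = exp(-qT) * phi(d1) / (S * sigma * sqrt(T)) = 0.9704455335 * 0.3893977418 / (0.9900 * 0.4800 * 1.4142135624) = 0.562307


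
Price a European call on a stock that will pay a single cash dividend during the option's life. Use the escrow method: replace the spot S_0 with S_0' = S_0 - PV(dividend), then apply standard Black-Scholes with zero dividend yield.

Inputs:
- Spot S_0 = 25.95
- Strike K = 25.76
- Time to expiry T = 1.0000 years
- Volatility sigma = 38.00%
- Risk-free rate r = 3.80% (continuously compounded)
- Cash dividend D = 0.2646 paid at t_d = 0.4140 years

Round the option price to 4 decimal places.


PV(D) = D * exp(-r * t_d) = 0.2646 * 0.98439110 = 0.26046989
S_0' = S_0 - PV(D) = 25.9500 - 0.26046989 = 25.68953011
d1 = (ln(S_0'/K) + (r + sigma^2/2)*T) / (sigma*sqrt(T)) = 0.28279110
d2 = d1 - sigma*sqrt(T) = -0.09720890
exp(-rT) = 0.96271294
N(d1) = 0.61133151; N(d2) = 0.46128025
C = S_0' * N(d1) - K * exp(-rT) * N(d2) = 25.68953011 * 0.61133151 - 25.7600 * 0.96271294 * 0.46128025 = 4.2653

Answer: Price = 4.2653


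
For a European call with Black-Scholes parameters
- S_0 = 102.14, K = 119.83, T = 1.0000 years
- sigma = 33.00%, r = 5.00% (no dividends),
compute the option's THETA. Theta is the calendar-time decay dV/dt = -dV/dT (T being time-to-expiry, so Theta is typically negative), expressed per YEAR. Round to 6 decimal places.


d1 = -0.1675140923; d2 = -0.4975140923
phi(d1) = 0.3933840103; exp(-qT) = 1.0000000000; exp(-rT) = 0.9512294245
Theta = -S*exp(-qT)*phi(d1)*sigma/(2*sqrt(T)) - r*K*exp(-rT)*N(d2) + q*S*exp(-qT)*N(d1)
N(d1) = 0.4334827801; N(d2) = 0.3094132839; sqrt(T) = 1.0000000000
Term 1 = -102.1400 * 1.0000000000 * 0.3933840103 * 0.3300 / (2 * 1.0000000000) = -6.6297400640
Term 2 = -0.0500 * 119.8300 * 0.9512294245 * 0.3094132839 = -1.7634363742
Term 3 = 0 (no dividend yield, q = 0)
Theta = -6.6297400640 + (-1.7634363742) + (0.0000000000) = -8.393176

Answer: Theta = -8.393176


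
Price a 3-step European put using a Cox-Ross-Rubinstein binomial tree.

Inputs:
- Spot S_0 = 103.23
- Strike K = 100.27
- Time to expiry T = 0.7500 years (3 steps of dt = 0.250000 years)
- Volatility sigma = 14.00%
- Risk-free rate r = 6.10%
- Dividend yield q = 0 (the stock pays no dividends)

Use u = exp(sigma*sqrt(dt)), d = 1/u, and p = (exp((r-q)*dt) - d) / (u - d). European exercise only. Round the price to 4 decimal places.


Answer: Price = V(0,0) = 2.2095

Derivation:
dt = T/N = 0.250000
u = exp(sigma*sqrt(dt)) = 1.072508; d = 1/u = 0.932394
p = (exp((r-q)*dt) - d) / (u - d) = 0.592181
Discount per step: exp(-r*dt) = 0.984866
Stock lattice S(k, i) with i counting down-moves:
  k=0: S(0,0) = 103.2300
  k=1: S(1,0) = 110.7150; S(1,1) = 96.2510
  k=2: S(2,0) = 118.7428; S(2,1) = 103.2300; S(2,2) = 89.7439
  k=3: S(3,0) = 127.3526; S(3,1) = 110.7150; S(3,2) = 96.2510; S(3,3) = 83.6766
Terminal payoffs V(N, i) = max(K - S_T, 0):
  V(3,0) = 0.000000; V(3,1) = 0.000000; V(3,2) = 4.018986; V(3,3) = 16.593388
Backward induction: V(k, i) = exp(-r*dt) * [p * V(k+1, i) + (1-p) * V(k+1, i+1)].
  V(2,0) = exp(-r*dt) * [p*0.000000 + (1-p)*0.000000] = 0.000000
  V(2,1) = exp(-r*dt) * [p*0.000000 + (1-p)*4.018986] = 1.614214
  V(2,2) = exp(-r*dt) * [p*4.018986 + (1-p)*16.593388] = 9.008632
  V(1,0) = exp(-r*dt) * [p*0.000000 + (1-p)*1.614214] = 0.648344
  V(1,1) = exp(-r*dt) * [p*1.614214 + (1-p)*9.008632] = 4.559730
  V(0,0) = exp(-r*dt) * [p*0.648344 + (1-p)*4.559730] = 2.209528


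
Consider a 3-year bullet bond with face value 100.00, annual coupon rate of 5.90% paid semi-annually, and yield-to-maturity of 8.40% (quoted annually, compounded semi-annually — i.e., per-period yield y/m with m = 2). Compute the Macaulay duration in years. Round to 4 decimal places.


Coupon per period c = face * coupon_rate / m = 2.950000
Periods per year m = 2; per-period yield y/m = 0.042000
Number of cashflows N = 6
Cashflows (t years, CF_t, discount factor 1/(1+y/m)^(m*t), PV):
  t = 0.5000: CF_t = 2.950000, DF = 0.959693, PV = 2.831094
  t = 1.0000: CF_t = 2.950000, DF = 0.921010, PV = 2.716981
  t = 1.5000: CF_t = 2.950000, DF = 0.883887, PV = 2.607467
  t = 2.0000: CF_t = 2.950000, DF = 0.848260, PV = 2.502368
  t = 2.5000: CF_t = 2.950000, DF = 0.814069, PV = 2.401505
  t = 3.0000: CF_t = 102.950000, DF = 0.781257, PV = 80.430365
Price P = sum_t PV_t = 93.489779
Macaulay numerator sum_t t * PV_t:
  t * PV_t at t = 0.5000: 1.415547
  t * PV_t at t = 1.0000: 2.716981
  t * PV_t at t = 1.5000: 3.911201
  t * PV_t at t = 2.0000: 5.004736
  t * PV_t at t = 2.5000: 6.003761
  t * PV_t at t = 3.0000: 241.291094
Macaulay duration D = (sum_t t * PV_t) / P = 260.343319 / 93.489779 = 2.784725

Answer: Macaulay duration = 2.7847 years


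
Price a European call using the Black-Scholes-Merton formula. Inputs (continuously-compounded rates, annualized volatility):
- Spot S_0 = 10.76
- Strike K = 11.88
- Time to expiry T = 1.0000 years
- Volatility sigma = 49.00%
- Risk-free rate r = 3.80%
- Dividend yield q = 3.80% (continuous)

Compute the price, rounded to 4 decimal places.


Answer: Price = 1.6121

Derivation:
d1 = (ln(S/K) + (r - q + 0.5*sigma^2) * T) / (sigma * sqrt(T)) = 0.04291682
d2 = d1 - sigma * sqrt(T) = -0.44708318
exp(-rT) = 0.96271294; exp(-qT) = 0.96271294
C = S_0 * exp(-qT) * N(d1) - K * exp(-rT) * N(d2)
N(d1) = 0.51711608; N(d2) = 0.32740750
C = 10.7600 * 0.96271294 * 0.51711608 - 11.8800 * 0.96271294 * 0.32740750 = 1.6121


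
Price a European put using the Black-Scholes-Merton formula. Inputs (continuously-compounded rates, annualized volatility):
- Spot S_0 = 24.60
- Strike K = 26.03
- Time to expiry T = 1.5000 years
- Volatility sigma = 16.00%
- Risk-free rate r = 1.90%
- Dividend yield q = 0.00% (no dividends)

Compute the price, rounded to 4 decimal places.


Answer: Price = 2.3164

Derivation:
d1 = (ln(S/K) + (r - q + 0.5*sigma^2) * T) / (sigma * sqrt(T)) = -0.04492403
d2 = d1 - sigma * sqrt(T) = -0.24088321
exp(-rT) = 0.97190229; exp(-qT) = 1.00000000
P = K * exp(-rT) * N(-d2) - S_0 * exp(-qT) * N(-d1)
N(-d1) = 0.51791607; N(-d2) = 0.59517718
P = 26.0300 * 0.97190229 * 0.59517718 - 24.6000 * 1.00000000 * 0.51791607 = 2.3164


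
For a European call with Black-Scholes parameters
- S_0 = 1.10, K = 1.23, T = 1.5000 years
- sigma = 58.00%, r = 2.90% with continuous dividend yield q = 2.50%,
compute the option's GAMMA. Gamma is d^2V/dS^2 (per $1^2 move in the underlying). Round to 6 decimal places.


Answer: Gamma = 0.481404

Derivation:
d1 = 0.2063709333; d2 = -0.5039810922
phi(d1) = 0.3905368241; exp(-qT) = 0.9631944177; exp(-rT) = 0.9574325541
Gamma = exp(-qT) * phi(d1) / (S * sigma * sqrt(T)) = 0.9631944177 * 0.3905368241 / (1.1000 * 0.5800 * 1.2247448714) = 0.481404


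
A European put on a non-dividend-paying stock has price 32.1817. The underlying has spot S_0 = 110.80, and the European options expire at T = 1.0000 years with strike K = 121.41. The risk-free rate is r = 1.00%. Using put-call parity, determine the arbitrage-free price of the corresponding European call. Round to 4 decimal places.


Put-call parity: C - P = S_0 * exp(-qT) - K * exp(-rT).
S_0 * exp(-qT) = 110.8000 * 1.00000000 = 110.80000000
K * exp(-rT) = 121.4100 * 0.99004983 = 120.20195032
C = P + S*exp(-qT) - K*exp(-rT)
C = 32.1817 + 110.80000000 - 120.20195032 = 22.7797

Answer: Call price = 22.7797


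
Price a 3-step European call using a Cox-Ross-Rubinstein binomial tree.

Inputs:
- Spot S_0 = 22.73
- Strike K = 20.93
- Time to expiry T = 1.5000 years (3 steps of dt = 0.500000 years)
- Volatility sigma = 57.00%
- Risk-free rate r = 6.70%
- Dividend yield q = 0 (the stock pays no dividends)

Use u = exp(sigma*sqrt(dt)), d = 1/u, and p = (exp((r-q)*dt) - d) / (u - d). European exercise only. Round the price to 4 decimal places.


dt = T/N = 0.500000
u = exp(sigma*sqrt(dt)) = 1.496383; d = 1/u = 0.668278
p = (exp((r-q)*dt) - d) / (u - d) = 0.441719
Discount per step: exp(-r*dt) = 0.967055
Stock lattice S(k, i) with i counting down-moves:
  k=0: S(0,0) = 22.7300
  k=1: S(1,0) = 34.0128; S(1,1) = 15.1900
  k=2: S(2,0) = 50.8962; S(2,1) = 22.7300; S(2,2) = 10.1511
  k=3: S(3,0) = 76.1601; S(3,1) = 34.0128; S(3,2) = 15.1900; S(3,3) = 6.7838
Terminal payoffs V(N, i) = max(S_T - K, 0):
  V(3,0) = 55.230140; V(3,1) = 13.082786; V(3,2) = 0.000000; V(3,3) = 0.000000
Backward induction: V(k, i) = exp(-r*dt) * [p * V(k+1, i) + (1-p) * V(k+1, i+1)].
  V(2,0) = exp(-r*dt) * [p*55.230140 + (1-p)*13.082786] = 30.655695
  V(2,1) = exp(-r*dt) * [p*13.082786 + (1-p)*0.000000] = 5.588523
  V(2,2) = exp(-r*dt) * [p*0.000000 + (1-p)*0.000000] = 0.000000
  V(1,0) = exp(-r*dt) * [p*30.655695 + (1-p)*5.588523] = 16.112256
  V(1,1) = exp(-r*dt) * [p*5.588523 + (1-p)*0.000000] = 2.387228
  V(0,0) = exp(-r*dt) * [p*16.112256 + (1-p)*2.387228] = 8.171448

Answer: Price = V(0,0) = 8.1714


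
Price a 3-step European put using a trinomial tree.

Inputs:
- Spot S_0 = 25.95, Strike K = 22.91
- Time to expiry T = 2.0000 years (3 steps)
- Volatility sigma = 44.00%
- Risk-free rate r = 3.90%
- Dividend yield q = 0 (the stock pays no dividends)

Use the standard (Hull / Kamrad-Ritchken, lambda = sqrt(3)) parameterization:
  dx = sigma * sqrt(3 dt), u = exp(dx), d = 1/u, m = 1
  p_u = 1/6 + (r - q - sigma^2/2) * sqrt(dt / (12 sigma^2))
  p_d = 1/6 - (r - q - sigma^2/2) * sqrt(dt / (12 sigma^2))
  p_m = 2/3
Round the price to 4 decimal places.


dt = T/N = 0.666667; dx = sigma*sqrt(3*dt) = 0.622254
u = exp(dx) = 1.863123; d = 1/u = 0.536733
p_u = 0.135704, p_m = 0.666667, p_d = 0.197629
Discount per step: exp(-r*dt) = 0.974335
Stock lattice S(k, j) with j the centered position index:
  k=0: S(0,+0) = 25.9500
  k=1: S(1,-1) = 13.9282; S(1,+0) = 25.9500; S(1,+1) = 48.3480
  k=2: S(2,-2) = 7.4757; S(2,-1) = 13.9282; S(2,+0) = 25.9500; S(2,+1) = 48.3480; S(2,+2) = 90.0783
  k=3: S(3,-3) = 4.0125; S(3,-2) = 7.4757; S(3,-1) = 13.9282; S(3,+0) = 25.9500; S(3,+1) = 48.3480; S(3,+2) = 90.0783; S(3,+3) = 167.8270
Terminal payoffs V(N, j) = max(K - S_T, 0):
  V(3,-3) = 18.897519; V(3,-2) = 15.434256; V(3,-1) = 8.981771; V(3,+0) = 0.000000; V(3,+1) = 0.000000; V(3,+2) = 0.000000; V(3,+3) = 0.000000
Backward induction: V(k, j) = exp(-r*dt) * [p_u * V(k+1, j+1) + p_m * V(k+1, j) + p_d * V(k+1, j-1)]
  V(2,-2) = exp(-r*dt) * [p_u*8.981771 + p_m*15.434256 + p_d*18.897519] = 14.851859
  V(2,-1) = exp(-r*dt) * [p_u*0.000000 + p_m*8.981771 + p_d*15.434256] = 8.806147
  V(2,+0) = exp(-r*dt) * [p_u*0.000000 + p_m*0.000000 + p_d*8.981771] = 1.729505
  V(2,+1) = exp(-r*dt) * [p_u*0.000000 + p_m*0.000000 + p_d*0.000000] = 0.000000
  V(2,+2) = exp(-r*dt) * [p_u*0.000000 + p_m*0.000000 + p_d*0.000000] = 0.000000
  V(1,-1) = exp(-r*dt) * [p_u*1.729505 + p_m*8.806147 + p_d*14.851859] = 8.808602
  V(1,+0) = exp(-r*dt) * [p_u*0.000000 + p_m*1.729505 + p_d*8.806147] = 2.819099
  V(1,+1) = exp(-r*dt) * [p_u*0.000000 + p_m*0.000000 + p_d*1.729505] = 0.333029
  V(0,+0) = exp(-r*dt) * [p_u*0.333029 + p_m*2.819099 + p_d*8.808602] = 3.571358

Answer: Price = V(0,0) = 3.5714


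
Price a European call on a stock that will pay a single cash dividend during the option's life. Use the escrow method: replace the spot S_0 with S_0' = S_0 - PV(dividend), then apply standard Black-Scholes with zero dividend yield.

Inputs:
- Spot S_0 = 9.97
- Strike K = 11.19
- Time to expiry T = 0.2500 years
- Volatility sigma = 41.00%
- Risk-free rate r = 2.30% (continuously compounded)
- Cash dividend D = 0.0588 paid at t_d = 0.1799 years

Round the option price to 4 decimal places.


Answer: Price = 0.3839

Derivation:
PV(D) = D * exp(-r * t_d) = 0.0588 * 0.99587085 = 0.05855721
S_0' = S_0 - PV(D) = 9.9700 - 0.05855721 = 9.91144279
d1 = (ln(S_0'/K) + (r + sigma^2/2)*T) / (sigma*sqrt(T)) = -0.46130778
d2 = d1 - sigma*sqrt(T) = -0.66630778
exp(-rT) = 0.99426650
N(d1) = 0.32228890; N(d2) = 0.25260720
C = S_0' * N(d1) - K * exp(-rT) * N(d2) = 9.91144279 * 0.32228890 - 11.1900 * 0.99426650 * 0.25260720 = 0.3839


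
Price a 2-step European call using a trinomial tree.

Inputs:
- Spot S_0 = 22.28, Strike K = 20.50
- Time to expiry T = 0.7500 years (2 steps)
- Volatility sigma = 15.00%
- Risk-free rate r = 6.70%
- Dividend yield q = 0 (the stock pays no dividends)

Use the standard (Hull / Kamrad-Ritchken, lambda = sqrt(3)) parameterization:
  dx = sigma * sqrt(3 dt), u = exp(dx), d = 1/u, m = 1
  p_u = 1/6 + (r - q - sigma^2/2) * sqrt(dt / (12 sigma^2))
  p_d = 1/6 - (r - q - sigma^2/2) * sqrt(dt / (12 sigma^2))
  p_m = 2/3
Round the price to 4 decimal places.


dt = T/N = 0.375000; dx = sigma*sqrt(3*dt) = 0.159099
u = exp(dx) = 1.172454; d = 1/u = 0.852912
p_u = 0.232369, p_m = 0.666667, p_d = 0.100965
Discount per step: exp(-r*dt) = 0.975188
Stock lattice S(k, j) with j the centered position index:
  k=0: S(0,+0) = 22.2800
  k=1: S(1,-1) = 19.0029; S(1,+0) = 22.2800; S(1,+1) = 26.1223
  k=2: S(2,-2) = 16.2078; S(2,-1) = 19.0029; S(2,+0) = 22.2800; S(2,+1) = 26.1223; S(2,+2) = 30.6272
Terminal payoffs V(N, j) = max(S_T - K, 0):
  V(2,-2) = 0.000000; V(2,-1) = 0.000000; V(2,+0) = 1.780000; V(2,+1) = 5.622276; V(2,+2) = 10.127168
Backward induction: V(k, j) = exp(-r*dt) * [p_u * V(k+1, j+1) + p_m * V(k+1, j) + p_d * V(k+1, j-1)]
  V(1,-1) = exp(-r*dt) * [p_u*1.780000 + p_m*0.000000 + p_d*0.000000] = 0.403354
  V(1,+0) = exp(-r*dt) * [p_u*5.622276 + p_m*1.780000 + p_d*0.000000] = 2.431249
  V(1,+1) = exp(-r*dt) * [p_u*10.127168 + p_m*5.622276 + p_d*1.780000] = 6.125290
  V(0,+0) = exp(-r*dt) * [p_u*6.125290 + p_m*2.431249 + p_d*0.403354] = 3.008340

Answer: Price = V(0,0) = 3.0083


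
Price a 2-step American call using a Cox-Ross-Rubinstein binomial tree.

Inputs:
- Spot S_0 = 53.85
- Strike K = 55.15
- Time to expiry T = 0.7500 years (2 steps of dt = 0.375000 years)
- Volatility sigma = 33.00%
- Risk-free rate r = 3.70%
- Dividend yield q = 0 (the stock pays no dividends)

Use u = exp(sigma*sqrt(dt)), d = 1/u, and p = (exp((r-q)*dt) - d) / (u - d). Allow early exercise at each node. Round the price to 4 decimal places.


Answer: Price = V(0,0) = 5.8143

Derivation:
dt = T/N = 0.375000
u = exp(sigma*sqrt(dt)) = 1.223949; d = 1/u = 0.817027
p = (exp((r-q)*dt) - d) / (u - d) = 0.483986
Discount per step: exp(-r*dt) = 0.986221
Stock lattice S(k, i) with i counting down-moves:
  k=0: S(0,0) = 53.8500
  k=1: S(1,0) = 65.9097; S(1,1) = 43.9969
  k=2: S(2,0) = 80.6701; S(2,1) = 53.8500; S(2,2) = 35.9467
Terminal payoffs V(N, i) = max(S_T - K, 0):
  V(2,0) = 25.520117; V(2,1) = 0.000000; V(2,2) = 0.000000
Backward induction: V(k, i) = exp(-r*dt) * [p * V(k+1, i) + (1-p) * V(k+1, i+1)]; then take max(V_cont, immediate exercise) for American.
  V(1,0) = exp(-r*dt) * [p*25.520117 + (1-p)*0.000000] = 12.181177; exercise = 10.759679; V(1,0) = max -> 12.181177
  V(1,1) = exp(-r*dt) * [p*0.000000 + (1-p)*0.000000] = 0.000000; exercise = 0.000000; V(1,1) = max -> 0.000000
  V(0,0) = exp(-r*dt) * [p*12.181177 + (1-p)*0.000000] = 5.814278; exercise = 0.000000; V(0,0) = max -> 5.814278


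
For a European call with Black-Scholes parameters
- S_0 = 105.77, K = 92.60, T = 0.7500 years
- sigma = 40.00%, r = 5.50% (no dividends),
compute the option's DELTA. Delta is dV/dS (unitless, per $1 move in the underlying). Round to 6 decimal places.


Answer: Delta = 0.750530

Derivation:
d1 = 0.6761573698; d2 = 0.3297472083
phi(d1) = 0.3174188996; exp(-qT) = 1.0000000000; exp(-rT) = 0.9595892027
N(d1) = 0.7505296323
Delta = exp(-qT) * N(d1) = 1.0000000000 * 0.7505296323 = 0.750530


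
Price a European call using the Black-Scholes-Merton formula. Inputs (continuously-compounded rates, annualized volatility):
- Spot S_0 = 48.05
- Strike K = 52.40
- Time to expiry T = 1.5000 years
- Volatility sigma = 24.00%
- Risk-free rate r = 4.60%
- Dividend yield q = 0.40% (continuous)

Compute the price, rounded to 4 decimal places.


Answer: Price = 5.0939

Derivation:
d1 = (ln(S/K) + (r - q + 0.5*sigma^2) * T) / (sigma * sqrt(T)) = 0.06646127
d2 = d1 - sigma * sqrt(T) = -0.22747750
exp(-rT) = 0.93332668; exp(-qT) = 0.99401796
C = S_0 * exp(-qT) * N(d1) - K * exp(-rT) * N(d2)
N(d1) = 0.52649470; N(d2) = 0.41002623
C = 48.0500 * 0.99401796 * 0.52649470 - 52.4000 * 0.93332668 * 0.41002623 = 5.0939
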